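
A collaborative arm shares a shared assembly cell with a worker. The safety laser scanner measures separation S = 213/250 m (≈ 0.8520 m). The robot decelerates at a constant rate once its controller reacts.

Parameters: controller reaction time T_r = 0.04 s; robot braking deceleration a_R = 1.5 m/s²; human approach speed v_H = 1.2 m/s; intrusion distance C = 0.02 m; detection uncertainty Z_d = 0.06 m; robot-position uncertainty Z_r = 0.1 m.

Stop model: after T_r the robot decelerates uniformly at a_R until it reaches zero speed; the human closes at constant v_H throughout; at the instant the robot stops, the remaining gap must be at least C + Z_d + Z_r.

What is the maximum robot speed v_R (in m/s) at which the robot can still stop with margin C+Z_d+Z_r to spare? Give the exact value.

collect terms ⇒ (1/3)·v_R² + (21/25)·v_R + (-78/125) = 0
  disc = (21/25)² − 4·(1/3)·(-78/125) = 961/625 ; √disc = 31/25
  v_R = (−(21/25) + 31/25) / (2·(1/3)) = 3/5 m/s
check:
braking lasts T_s = (3/5)/(3/2) = 0.4000 s
robot covers v_R·T_r = 0.6000·0.0400 = 0.0240 m before braking
robot under decel: 0.6000²/(2·1.5000) = 0.1200 m
human over T_r+T_s: 1.2000·(0.0400+0.4000) = 0.5280 m
margins: 0.0200+0.0600+0.1000 = 0.1800 m
sum ≈ 0.0240+0.1200+0.5280+0.1800 ≈ 0.8520 m = S ✓

v_R_max = 3/5 m/s = 0.6000 m/s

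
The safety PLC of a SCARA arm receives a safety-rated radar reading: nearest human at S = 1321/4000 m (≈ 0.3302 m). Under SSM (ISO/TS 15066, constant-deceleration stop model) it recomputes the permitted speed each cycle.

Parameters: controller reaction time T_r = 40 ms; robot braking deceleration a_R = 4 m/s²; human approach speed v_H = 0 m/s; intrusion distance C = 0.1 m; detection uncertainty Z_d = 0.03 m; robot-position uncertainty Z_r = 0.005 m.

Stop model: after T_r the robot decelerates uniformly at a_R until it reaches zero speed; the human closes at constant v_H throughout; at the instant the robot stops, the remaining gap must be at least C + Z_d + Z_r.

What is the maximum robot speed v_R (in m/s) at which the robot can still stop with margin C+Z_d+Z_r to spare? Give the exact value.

v_R_max = 11/10 m/s = 1.1000 m/s

at the boundary: (1/8)·v² + (1/25)·v + (-781/4000) = 0
  disc = (1/25)² − 4·(1/8)·(-781/4000) = 3969/40000 ; √disc = 63/200
  v_R = (−(1/25) + 63/200) / (2·(1/8)) = 11/10 m/s
check:
braking lasts T_s = (11/10)/4 = 0.2750 s
reaction-phase robot travel = 1.1000·0.0400 = 0.0440 m
braking distance = 1.1000²/(2·4.0000) = 0.1512 m
human closes 0.0000·0.3150 = 0.0000 m
C+Z_d+Z_r = 0.1000+0.0300+0.0050 = 0.1350 m
sum ≈ 0.0440+0.1512+0.0000+0.1350 ≈ 0.3302 m = S ✓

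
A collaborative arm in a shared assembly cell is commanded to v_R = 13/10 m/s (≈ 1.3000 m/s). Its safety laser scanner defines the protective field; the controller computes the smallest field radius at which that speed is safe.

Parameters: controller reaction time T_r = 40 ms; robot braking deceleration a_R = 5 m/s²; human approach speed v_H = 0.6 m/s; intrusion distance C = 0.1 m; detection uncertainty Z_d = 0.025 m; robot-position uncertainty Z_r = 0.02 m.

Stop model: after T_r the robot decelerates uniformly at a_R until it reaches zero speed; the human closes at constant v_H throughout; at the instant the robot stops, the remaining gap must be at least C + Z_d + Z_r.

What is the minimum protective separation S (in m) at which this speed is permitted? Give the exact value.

stop time T_s = (13/10)/5 = 0.2600 s
robot in T_r: 1.3000·0.0400 = 0.0520 m
robot covers 1.3000·0.2600 − ½·5.0000·0.2600² = 0.1690 m while stopping
person approaches 0.6000·(0.0400+0.2600) = 0.1800 m
C+Z_d+Z_r = 0.1000+0.0250+0.0200 = 0.1450 m
S_min ≈ 0.0520+0.1690+0.1800+0.1450  ⇒  S_min = 273/500 m

S_min = 273/500 m = 0.5460 m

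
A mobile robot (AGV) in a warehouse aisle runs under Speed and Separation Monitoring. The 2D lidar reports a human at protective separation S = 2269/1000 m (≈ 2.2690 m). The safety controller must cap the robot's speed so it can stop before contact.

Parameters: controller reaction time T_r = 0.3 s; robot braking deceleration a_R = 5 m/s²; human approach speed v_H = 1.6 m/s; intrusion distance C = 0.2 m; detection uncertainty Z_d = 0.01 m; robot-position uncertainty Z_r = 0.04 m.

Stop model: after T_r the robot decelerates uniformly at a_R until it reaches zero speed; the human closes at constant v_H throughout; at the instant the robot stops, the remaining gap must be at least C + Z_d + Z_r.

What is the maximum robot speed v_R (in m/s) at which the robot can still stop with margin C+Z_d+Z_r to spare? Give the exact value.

collect terms ⇒ (1/10)·v_R² + (31/50)·v_R + (-1539/1000) = 0
  disc = (31/50)² − 4·(1/10)·(-1539/1000) = 1 ; √disc = 1
  v_R = (−(31/50) + 1) / (2·(1/10)) = 19/10 m/s
check:
T_s = v_R/a_R = (19/10)/5 = 0.3800 s
robot covers v_R·T_r = 1.9000·0.3000 = 0.5700 m before braking
robot under decel: 1.9000²/(2·5.0000) = 0.3610 m
person approaches 1.6000·(0.3000+0.3800) = 1.0880 m
margins: 0.2000+0.0100+0.0400 = 0.2500 m
sum ≈ 0.5700+0.3610+1.0880+0.2500 ≈ 2.2690 m = S ✓

v_R_max = 19/10 m/s = 1.9000 m/s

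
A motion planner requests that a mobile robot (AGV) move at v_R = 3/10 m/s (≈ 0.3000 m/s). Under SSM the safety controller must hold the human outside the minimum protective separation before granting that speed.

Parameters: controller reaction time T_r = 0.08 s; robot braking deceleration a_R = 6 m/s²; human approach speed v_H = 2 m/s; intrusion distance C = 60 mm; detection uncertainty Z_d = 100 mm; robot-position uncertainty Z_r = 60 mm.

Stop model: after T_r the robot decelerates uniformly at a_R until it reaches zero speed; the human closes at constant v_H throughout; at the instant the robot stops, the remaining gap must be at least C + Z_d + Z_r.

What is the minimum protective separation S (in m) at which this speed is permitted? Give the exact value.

S_min = 1023/2000 m = 0.5115 m

stop time T_s = (3/10)/6 = 0.0500 s
reaction-phase robot travel = 0.3000·0.0800 = 0.0240 m
robot covers 0.3000·0.0500 − ½·6.0000·0.0500² = 0.0075 m while stopping
person approaches 2.0000·(0.0800+0.0500) = 0.2600 m
C+Z_d+Z_r = 0.0600+0.1000+0.0600 = 0.2200 m
S_min ≈ 0.0240+0.0075+0.2600+0.2200  ⇒  S_min = 1023/2000 m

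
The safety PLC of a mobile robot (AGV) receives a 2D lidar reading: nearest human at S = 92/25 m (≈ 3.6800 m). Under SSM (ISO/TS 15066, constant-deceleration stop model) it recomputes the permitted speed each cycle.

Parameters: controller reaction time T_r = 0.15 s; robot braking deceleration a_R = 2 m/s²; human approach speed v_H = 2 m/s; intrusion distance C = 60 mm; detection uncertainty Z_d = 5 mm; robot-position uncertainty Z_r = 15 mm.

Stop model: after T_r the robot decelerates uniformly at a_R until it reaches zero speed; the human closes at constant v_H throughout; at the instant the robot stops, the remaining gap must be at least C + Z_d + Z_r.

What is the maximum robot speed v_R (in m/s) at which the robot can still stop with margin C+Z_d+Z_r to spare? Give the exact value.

quadratic (1/4)·v² + (23/20)·v + (-33/10) = 0
  disc = (23/20)² − 4·(1/4)·(-33/10) = 1849/400 ; √disc = 43/20
  v_R = (−(23/20) + 43/20) / (2·(1/4)) = 2 m/s
check:
stop time T_s = 2/2 = 1.0000 s
reaction-phase robot travel = 2.0000·0.1500 = 0.3000 m
robot covers 2.0000·1.0000 − ½·2.0000·1.0000² = 1.0000 m while stopping
human closes 2.0000·1.1500 = 2.3000 m
residual clearance needed = 0.0600+0.0050+0.0150 = 0.0800 m
sum ≈ 0.3000+1.0000+2.3000+0.0800 ≈ 3.6800 m = S ✓

v_R_max = 2 m/s = 2.0000 m/s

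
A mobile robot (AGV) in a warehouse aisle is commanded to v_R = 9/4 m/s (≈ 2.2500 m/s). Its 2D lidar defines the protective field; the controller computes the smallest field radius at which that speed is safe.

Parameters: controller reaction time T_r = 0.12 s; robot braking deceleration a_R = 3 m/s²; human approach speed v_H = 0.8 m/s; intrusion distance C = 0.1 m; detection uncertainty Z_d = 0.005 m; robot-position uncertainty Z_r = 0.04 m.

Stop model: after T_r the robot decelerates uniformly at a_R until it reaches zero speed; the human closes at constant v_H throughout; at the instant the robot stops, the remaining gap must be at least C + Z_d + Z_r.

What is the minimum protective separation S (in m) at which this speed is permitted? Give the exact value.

braking lasts T_s = (9/4)/3 = 0.7500 s
robot in T_r: 2.2500·0.1200 = 0.2700 m
robot under decel: 2.2500²/(2·3.0000) = 0.8438 m
person approaches 0.8000·(0.1200+0.7500) = 0.6960 m
C+Z_d+Z_r = 0.1000+0.0050+0.0400 = 0.1450 m
S_min ≈ 0.2700+0.8438+0.6960+0.1450  ⇒  S_min = 7819/4000 m

S_min = 7819/4000 m = 1.9547 m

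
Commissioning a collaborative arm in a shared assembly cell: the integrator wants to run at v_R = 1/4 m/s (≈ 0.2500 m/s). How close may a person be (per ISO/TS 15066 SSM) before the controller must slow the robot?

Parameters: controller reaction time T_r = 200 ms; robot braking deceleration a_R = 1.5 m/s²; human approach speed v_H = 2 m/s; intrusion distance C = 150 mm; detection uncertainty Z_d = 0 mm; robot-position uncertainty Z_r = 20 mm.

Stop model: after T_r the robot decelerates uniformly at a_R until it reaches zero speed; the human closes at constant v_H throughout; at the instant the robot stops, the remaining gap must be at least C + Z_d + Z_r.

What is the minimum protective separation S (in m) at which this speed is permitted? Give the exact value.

braking lasts T_s = (1/4)/(3/2) = 0.1667 s
robot covers v_R·T_r = 0.2500·0.2000 = 0.0500 m before braking
robot covers 0.2500·0.1667 − ½·1.5000·0.1667² = 0.0208 m while stopping
human closes 2.0000·0.3667 = 0.7333 m
residual clearance needed = 0.1500+0.0000+0.0200 = 0.1700 m
S_min ≈ 0.0500+0.0208+0.7333+0.1700  ⇒  S_min = 1169/1200 m

S_min = 1169/1200 m = 0.9742 m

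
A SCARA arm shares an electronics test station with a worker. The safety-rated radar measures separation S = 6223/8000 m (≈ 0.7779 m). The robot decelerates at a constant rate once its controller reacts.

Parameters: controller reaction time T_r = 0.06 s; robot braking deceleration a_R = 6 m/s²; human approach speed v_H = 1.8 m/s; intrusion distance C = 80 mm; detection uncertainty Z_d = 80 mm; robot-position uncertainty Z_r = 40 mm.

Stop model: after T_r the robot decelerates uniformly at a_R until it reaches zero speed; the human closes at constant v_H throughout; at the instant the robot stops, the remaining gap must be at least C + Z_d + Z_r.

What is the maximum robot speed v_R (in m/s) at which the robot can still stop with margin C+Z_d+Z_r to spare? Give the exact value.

quadratic (1/12)·v² + (9/25)·v + (-3759/8000) = 0
  disc = (9/25)² − 4·(1/12)·(-3759/8000) = 11449/40000 ; √disc = 107/200
  v_R = (−(9/25) + 107/200) / (2·(1/12)) = 21/20 m/s
check:
braking lasts T_s = (21/20)/6 = 0.1750 s
robot in T_r: 1.0500·0.0600 = 0.0630 m
braking distance = 1.0500²/(2·6.0000) = 0.0919 m
person approaches 1.8000·(0.0600+0.1750) = 0.4230 m
residual clearance needed = 0.0800+0.0800+0.0400 = 0.2000 m
sum ≈ 0.0630+0.0919+0.4230+0.2000 ≈ 0.7779 m = S ✓

v_R_max = 21/20 m/s = 1.0500 m/s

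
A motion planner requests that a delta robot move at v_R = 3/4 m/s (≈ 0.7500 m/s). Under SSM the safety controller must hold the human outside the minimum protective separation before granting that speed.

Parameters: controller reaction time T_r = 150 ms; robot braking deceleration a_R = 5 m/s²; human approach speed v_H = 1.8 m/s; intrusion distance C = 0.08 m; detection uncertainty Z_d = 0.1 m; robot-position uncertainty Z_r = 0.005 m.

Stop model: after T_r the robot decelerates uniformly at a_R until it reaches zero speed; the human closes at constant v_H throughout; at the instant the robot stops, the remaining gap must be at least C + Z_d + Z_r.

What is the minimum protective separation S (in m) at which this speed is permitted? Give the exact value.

T_s = v_R/a_R = (3/4)/5 = 0.1500 s
robot in T_r: 0.7500·0.1500 = 0.1125 m
robot under decel: 0.7500²/(2·5.0000) = 0.0563 m
human closes 1.8000·0.3000 = 0.5400 m
residual clearance needed = 0.0800+0.1000+0.0050 = 0.1850 m
S_min ≈ 0.1125+0.0563+0.5400+0.1850  ⇒  S_min = 143/160 m

S_min = 143/160 m = 0.8938 m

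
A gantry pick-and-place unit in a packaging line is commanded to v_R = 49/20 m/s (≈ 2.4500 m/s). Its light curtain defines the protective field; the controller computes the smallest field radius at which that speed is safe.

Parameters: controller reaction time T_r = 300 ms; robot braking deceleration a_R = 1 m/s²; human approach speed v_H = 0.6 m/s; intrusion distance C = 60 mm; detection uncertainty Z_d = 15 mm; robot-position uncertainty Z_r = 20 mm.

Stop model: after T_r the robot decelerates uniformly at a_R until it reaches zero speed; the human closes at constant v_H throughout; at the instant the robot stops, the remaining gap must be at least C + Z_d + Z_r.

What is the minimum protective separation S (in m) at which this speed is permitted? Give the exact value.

T_s = v_R/a_R = (49/20)/1 = 2.4500 s
robot covers v_R·T_r = 2.4500·0.3000 = 0.7350 m before braking
robot under decel: 2.4500²/(2·1.0000) = 3.0013 m
human over T_r+T_s: 0.6000·(0.3000+2.4500) = 1.6500 m
C+Z_d+Z_r = 0.0600+0.0150+0.0200 = 0.0950 m
S_min ≈ 0.7350+3.0013+1.6500+0.0950  ⇒  S_min = 877/160 m

S_min = 877/160 m = 5.4813 m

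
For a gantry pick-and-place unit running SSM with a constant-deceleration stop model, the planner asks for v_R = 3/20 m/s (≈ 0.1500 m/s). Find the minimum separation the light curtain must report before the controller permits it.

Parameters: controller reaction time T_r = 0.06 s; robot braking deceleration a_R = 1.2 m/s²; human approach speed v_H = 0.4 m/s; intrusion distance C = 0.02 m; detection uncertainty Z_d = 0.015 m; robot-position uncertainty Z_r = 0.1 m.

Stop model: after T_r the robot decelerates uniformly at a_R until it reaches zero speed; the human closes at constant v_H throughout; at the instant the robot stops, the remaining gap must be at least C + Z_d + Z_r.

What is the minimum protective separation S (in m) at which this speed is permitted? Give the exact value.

braking lasts T_s = (3/20)/(6/5) = 0.1250 s
robot covers v_R·T_r = 0.1500·0.0600 = 0.0090 m before braking
robot under decel: 0.1500²/(2·1.2000) = 0.0094 m
person approaches 0.4000·(0.0600+0.1250) = 0.0740 m
C+Z_d+Z_r = 0.0200+0.0150+0.1000 = 0.1350 m
S_min ≈ 0.0090+0.0094+0.0740+0.1350  ⇒  S_min = 1819/8000 m

S_min = 1819/8000 m = 0.2274 m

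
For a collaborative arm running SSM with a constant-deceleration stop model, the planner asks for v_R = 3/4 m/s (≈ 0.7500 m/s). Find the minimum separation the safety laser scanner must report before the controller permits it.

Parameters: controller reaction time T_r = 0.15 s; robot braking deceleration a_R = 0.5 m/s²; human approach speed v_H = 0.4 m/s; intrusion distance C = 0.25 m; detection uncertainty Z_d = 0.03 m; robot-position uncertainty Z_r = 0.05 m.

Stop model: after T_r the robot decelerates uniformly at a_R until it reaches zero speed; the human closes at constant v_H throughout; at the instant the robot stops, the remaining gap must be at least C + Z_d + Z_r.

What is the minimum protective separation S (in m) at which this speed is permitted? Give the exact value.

stop time T_s = (3/4)/(1/2) = 1.5000 s
reaction-phase robot travel = 0.7500·0.1500 = 0.1125 m
robot covers 0.7500·1.5000 − ½·0.5000·1.5000² = 0.5625 m while stopping
person approaches 0.4000·(0.1500+1.5000) = 0.6600 m
C+Z_d+Z_r = 0.2500+0.0300+0.0500 = 0.3300 m
S_min ≈ 0.1125+0.5625+0.6600+0.3300  ⇒  S_min = 333/200 m

S_min = 333/200 m = 1.6650 m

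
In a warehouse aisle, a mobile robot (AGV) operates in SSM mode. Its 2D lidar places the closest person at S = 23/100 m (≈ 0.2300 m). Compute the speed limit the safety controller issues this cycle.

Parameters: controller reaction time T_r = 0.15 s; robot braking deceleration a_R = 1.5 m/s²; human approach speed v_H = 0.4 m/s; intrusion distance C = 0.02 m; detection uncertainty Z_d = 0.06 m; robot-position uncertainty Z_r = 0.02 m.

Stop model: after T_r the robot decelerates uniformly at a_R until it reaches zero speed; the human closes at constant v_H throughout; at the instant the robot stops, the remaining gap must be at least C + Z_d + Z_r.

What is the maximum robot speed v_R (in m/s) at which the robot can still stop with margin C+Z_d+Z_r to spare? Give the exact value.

v_R_max = 3/20 m/s = 0.1500 m/s

quadratic (1/3)·v² + (5/12)·v + (-7/100) = 0
  disc = (5/12)² − 4·(1/3)·(-7/100) = 961/3600 ; √disc = 31/60
  v_R = (−(5/12) + 31/60) / (2·(1/3)) = 3/20 m/s
check:
T_s = v_R/a_R = (3/20)/(3/2) = 0.1000 s
robot in T_r: 0.1500·0.1500 = 0.0225 m
robot under decel: 0.1500²/(2·1.5000) = 0.0075 m
person approaches 0.4000·(0.1500+0.1000) = 0.1000 m
margins: 0.0200+0.0600+0.0200 = 0.1000 m
sum ≈ 0.0225+0.0075+0.1000+0.1000 ≈ 0.2300 m = S ✓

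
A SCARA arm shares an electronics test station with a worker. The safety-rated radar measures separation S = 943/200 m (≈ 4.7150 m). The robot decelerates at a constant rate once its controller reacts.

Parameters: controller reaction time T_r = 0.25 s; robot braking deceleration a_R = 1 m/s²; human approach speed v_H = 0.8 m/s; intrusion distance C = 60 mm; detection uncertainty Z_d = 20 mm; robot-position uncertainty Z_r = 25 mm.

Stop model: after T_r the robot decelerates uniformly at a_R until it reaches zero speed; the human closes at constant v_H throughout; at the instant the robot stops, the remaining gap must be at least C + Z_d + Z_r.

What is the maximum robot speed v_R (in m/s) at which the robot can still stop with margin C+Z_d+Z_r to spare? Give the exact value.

v_R_max = 21/10 m/s = 2.1000 m/s

quadratic (1/2)·v² + (21/20)·v + (-441/100) = 0
  disc = (21/20)² − 4·(1/2)·(-441/100) = 3969/400 ; √disc = 63/20
  v_R = (−(21/20) + 63/20) / (2·(1/2)) = 21/10 m/s
check:
braking lasts T_s = (21/10)/1 = 2.1000 s
robot in T_r: 2.1000·0.2500 = 0.5250 m
robot under decel: 2.1000²/(2·1.0000) = 2.2050 m
human closes 0.8000·2.3500 = 1.8800 m
margins: 0.0600+0.0200+0.0250 = 0.1050 m
sum ≈ 0.5250+2.2050+1.8800+0.1050 ≈ 4.7150 m = S ✓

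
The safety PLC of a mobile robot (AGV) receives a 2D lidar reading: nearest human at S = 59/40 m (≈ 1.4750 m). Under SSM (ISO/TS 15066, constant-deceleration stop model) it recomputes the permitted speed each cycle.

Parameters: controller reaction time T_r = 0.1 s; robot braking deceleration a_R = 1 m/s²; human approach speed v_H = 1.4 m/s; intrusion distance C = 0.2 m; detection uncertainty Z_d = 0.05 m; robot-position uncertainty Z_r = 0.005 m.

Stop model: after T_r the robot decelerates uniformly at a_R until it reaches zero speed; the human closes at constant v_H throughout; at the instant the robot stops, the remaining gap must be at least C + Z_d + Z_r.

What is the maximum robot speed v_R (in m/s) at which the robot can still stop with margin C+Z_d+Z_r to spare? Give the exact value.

quadratic (1/2)·v² + (3/2)·v + (-27/25) = 0
  disc = (3/2)² − 4·(1/2)·(-27/25) = 441/100 ; √disc = 21/10
  v_R = (−(3/2) + 21/10) / (2·(1/2)) = 3/5 m/s
check:
stop time T_s = (3/5)/1 = 0.6000 s
robot in T_r: 0.6000·0.1000 = 0.0600 m
braking distance = 0.6000²/(2·1.0000) = 0.1800 m
human closes 1.4000·0.7000 = 0.9800 m
C+Z_d+Z_r = 0.2000+0.0500+0.0050 = 0.2550 m
sum ≈ 0.0600+0.1800+0.9800+0.2550 ≈ 1.4750 m = S ✓

v_R_max = 3/5 m/s = 0.6000 m/s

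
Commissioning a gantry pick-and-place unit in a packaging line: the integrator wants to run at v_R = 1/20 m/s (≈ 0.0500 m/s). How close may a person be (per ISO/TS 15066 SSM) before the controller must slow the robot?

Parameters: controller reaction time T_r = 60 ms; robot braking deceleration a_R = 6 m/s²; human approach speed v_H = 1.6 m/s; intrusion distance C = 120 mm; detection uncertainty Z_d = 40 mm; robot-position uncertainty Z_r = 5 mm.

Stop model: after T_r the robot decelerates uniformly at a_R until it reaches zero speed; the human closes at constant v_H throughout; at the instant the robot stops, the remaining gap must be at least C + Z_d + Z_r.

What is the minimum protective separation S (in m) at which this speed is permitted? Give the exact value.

S_min = 6661/24000 m = 0.2775 m

braking lasts T_s = (1/20)/6 = 0.0083 s
robot covers v_R·T_r = 0.0500·0.0600 = 0.0030 m before braking
robot under decel: 0.0500²/(2·6.0000) = 0.0002 m
person approaches 1.6000·(0.0600+0.0083) = 0.1093 m
margins: 0.1200+0.0400+0.0050 = 0.1650 m
S_min ≈ 0.0030+0.0002+0.1093+0.1650  ⇒  S_min = 6661/24000 m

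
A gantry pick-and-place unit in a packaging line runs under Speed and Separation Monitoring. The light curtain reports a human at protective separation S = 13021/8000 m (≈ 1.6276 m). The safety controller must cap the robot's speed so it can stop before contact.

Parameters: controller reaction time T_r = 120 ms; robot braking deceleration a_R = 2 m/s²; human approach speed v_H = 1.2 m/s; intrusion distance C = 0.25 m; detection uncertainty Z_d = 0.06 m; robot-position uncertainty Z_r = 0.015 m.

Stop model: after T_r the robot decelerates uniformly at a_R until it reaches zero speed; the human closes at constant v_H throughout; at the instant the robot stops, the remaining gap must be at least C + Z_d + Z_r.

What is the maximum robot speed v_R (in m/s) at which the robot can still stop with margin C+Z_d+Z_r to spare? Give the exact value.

v_R_max = 23/20 m/s = 1.1500 m/s

quadratic (1/4)·v² + (18/25)·v + (-9269/8000) = 0
  disc = (18/25)² − 4·(1/4)·(-9269/8000) = 67081/40000 ; √disc = 259/200
  v_R = (−(18/25) + 259/200) / (2·(1/4)) = 23/20 m/s
check:
T_s = v_R/a_R = (23/20)/2 = 0.5750 s
robot covers v_R·T_r = 1.1500·0.1200 = 0.1380 m before braking
robot covers 1.1500·0.5750 − ½·2.0000·0.5750² = 0.3306 m while stopping
human closes 1.2000·0.6950 = 0.8340 m
margins: 0.2500+0.0600+0.0150 = 0.3250 m
sum ≈ 0.1380+0.3306+0.8340+0.3250 ≈ 1.6276 m = S ✓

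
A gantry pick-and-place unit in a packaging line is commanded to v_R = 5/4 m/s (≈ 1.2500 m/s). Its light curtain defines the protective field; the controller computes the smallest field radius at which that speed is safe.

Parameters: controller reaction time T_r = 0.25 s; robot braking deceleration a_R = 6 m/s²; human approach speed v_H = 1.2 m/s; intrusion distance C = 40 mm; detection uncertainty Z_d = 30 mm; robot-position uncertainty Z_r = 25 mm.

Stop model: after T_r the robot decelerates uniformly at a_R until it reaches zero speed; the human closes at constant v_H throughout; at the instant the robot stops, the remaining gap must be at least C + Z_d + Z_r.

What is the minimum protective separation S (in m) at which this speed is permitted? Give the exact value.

braking lasts T_s = (5/4)/6 = 0.2083 s
robot in T_r: 1.2500·0.2500 = 0.3125 m
robot covers 1.2500·0.2083 − ½·6.0000·0.2083² = 0.1302 m while stopping
human closes 1.2000·0.4583 = 0.5500 m
margins: 0.0400+0.0300+0.0250 = 0.0950 m
S_min ≈ 0.3125+0.1302+0.5500+0.0950  ⇒  S_min = 5221/4800 m

S_min = 5221/4800 m = 1.0877 m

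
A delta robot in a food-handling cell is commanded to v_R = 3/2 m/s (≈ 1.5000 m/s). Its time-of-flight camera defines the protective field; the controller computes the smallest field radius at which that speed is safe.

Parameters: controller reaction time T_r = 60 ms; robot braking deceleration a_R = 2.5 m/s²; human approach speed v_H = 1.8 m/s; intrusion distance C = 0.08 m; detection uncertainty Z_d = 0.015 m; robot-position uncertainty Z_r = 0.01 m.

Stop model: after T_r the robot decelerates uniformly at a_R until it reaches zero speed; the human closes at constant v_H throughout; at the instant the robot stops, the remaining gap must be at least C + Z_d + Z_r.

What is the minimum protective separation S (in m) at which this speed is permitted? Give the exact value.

braking lasts T_s = (3/2)/(5/2) = 0.6000 s
robot covers v_R·T_r = 1.5000·0.0600 = 0.0900 m before braking
robot under decel: 1.5000²/(2·2.5000) = 0.4500 m
human closes 1.8000·0.6600 = 1.1880 m
C+Z_d+Z_r = 0.0800+0.0150+0.0100 = 0.1050 m
S_min ≈ 0.0900+0.4500+1.1880+0.1050  ⇒  S_min = 1833/1000 m

S_min = 1833/1000 m = 1.8330 m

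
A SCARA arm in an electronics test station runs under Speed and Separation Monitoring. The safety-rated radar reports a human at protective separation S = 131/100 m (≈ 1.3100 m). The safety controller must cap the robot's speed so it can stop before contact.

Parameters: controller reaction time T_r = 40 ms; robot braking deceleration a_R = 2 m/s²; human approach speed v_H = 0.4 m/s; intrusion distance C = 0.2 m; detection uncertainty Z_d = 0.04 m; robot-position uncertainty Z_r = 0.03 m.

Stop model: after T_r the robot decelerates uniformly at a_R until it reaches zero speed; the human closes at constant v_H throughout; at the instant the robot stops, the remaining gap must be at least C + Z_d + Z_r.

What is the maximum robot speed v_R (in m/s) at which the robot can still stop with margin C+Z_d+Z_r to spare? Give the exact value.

at the boundary: (1/4)·v² + (6/25)·v + (-128/125) = 0
  disc = (6/25)² − 4·(1/4)·(-128/125) = 676/625 ; √disc = 26/25
  v_R = (−(6/25) + 26/25) / (2·(1/4)) = 8/5 m/s
check:
stop time T_s = (8/5)/2 = 0.8000 s
robot covers v_R·T_r = 1.6000·0.0400 = 0.0640 m before braking
robot under decel: 1.6000²/(2·2.0000) = 0.6400 m
human closes 0.4000·0.8400 = 0.3360 m
C+Z_d+Z_r = 0.2000+0.0400+0.0300 = 0.2700 m
sum ≈ 0.0640+0.6400+0.3360+0.2700 ≈ 1.3100 m = S ✓

v_R_max = 8/5 m/s = 1.6000 m/s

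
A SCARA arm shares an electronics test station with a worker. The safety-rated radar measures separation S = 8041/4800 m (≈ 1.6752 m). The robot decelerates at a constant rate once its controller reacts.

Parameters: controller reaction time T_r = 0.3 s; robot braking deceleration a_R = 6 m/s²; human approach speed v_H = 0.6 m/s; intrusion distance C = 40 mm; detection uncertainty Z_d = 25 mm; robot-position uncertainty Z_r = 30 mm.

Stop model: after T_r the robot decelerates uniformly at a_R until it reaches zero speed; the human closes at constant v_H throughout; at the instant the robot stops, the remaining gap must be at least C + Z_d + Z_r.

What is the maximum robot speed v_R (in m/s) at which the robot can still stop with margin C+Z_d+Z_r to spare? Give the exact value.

v_R_max = 47/20 m/s = 2.3500 m/s

collect terms ⇒ (1/12)·v_R² + (2/5)·v_R + (-6721/4800) = 0
  disc = (2/5)² − 4·(1/12)·(-6721/4800) = 361/576 ; √disc = 19/24
  v_R = (−(2/5) + 19/24) / (2·(1/12)) = 47/20 m/s
check:
T_s = v_R/a_R = (47/20)/6 = 0.3917 s
robot in T_r: 2.3500·0.3000 = 0.7050 m
robot covers 2.3500·0.3917 − ½·6.0000·0.3917² = 0.4602 m while stopping
human closes 0.6000·0.6917 = 0.4150 m
margins: 0.0400+0.0250+0.0300 = 0.0950 m
sum ≈ 0.7050+0.4602+0.4150+0.0950 ≈ 1.6752 m = S ✓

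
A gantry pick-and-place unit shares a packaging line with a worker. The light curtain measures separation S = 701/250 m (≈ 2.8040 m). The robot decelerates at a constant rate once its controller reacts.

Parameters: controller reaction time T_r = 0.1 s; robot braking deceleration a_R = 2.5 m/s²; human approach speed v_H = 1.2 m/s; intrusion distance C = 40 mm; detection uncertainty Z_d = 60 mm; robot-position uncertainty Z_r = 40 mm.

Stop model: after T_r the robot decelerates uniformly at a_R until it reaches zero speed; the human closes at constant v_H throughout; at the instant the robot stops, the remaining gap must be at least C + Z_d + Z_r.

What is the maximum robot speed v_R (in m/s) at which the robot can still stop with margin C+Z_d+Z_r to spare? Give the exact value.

collect terms ⇒ (1/5)·v_R² + (29/50)·v_R + (-318/125) = 0
  disc = (29/50)² − 4·(1/5)·(-318/125) = 5929/2500 ; √disc = 77/50
  v_R = (−(29/50) + 77/50) / (2·(1/5)) = 12/5 m/s
check:
braking lasts T_s = (12/5)/(5/2) = 0.9600 s
reaction-phase robot travel = 2.4000·0.1000 = 0.2400 m
robot under decel: 2.4000²/(2·2.5000) = 1.1520 m
person approaches 1.2000·(0.1000+0.9600) = 1.2720 m
margins: 0.0400+0.0600+0.0400 = 0.1400 m
sum ≈ 0.2400+1.1520+1.2720+0.1400 ≈ 2.8040 m = S ✓

v_R_max = 12/5 m/s = 2.4000 m/s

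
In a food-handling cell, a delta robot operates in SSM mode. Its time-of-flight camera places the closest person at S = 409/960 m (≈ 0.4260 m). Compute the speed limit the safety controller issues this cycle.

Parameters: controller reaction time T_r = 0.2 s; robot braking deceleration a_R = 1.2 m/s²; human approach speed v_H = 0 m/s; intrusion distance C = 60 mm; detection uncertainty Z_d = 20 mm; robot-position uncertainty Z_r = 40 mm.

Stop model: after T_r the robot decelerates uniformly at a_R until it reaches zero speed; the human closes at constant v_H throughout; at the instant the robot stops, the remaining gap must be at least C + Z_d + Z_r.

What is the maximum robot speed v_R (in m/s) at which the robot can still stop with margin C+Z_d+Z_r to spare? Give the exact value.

v_R_max = 13/20 m/s = 0.6500 m/s

quadratic (5/12)·v² + (1/5)·v + (-1469/4800) = 0
  disc = (1/5)² − 4·(5/12)·(-1469/4800) = 7921/14400 ; √disc = 89/120
  v_R = (−(1/5) + 89/120) / (2·(5/12)) = 13/20 m/s
check:
T_s = v_R/a_R = (13/20)/(6/5) = 0.5417 s
robot in T_r: 0.6500·0.2000 = 0.1300 m
braking distance = 0.6500²/(2·1.2000) = 0.1760 m
human over T_r+T_s: 0.0000·(0.2000+0.5417) = 0.0000 m
C+Z_d+Z_r = 0.0600+0.0200+0.0400 = 0.1200 m
sum ≈ 0.1300+0.1760+0.0000+0.1200 ≈ 0.4260 m = S ✓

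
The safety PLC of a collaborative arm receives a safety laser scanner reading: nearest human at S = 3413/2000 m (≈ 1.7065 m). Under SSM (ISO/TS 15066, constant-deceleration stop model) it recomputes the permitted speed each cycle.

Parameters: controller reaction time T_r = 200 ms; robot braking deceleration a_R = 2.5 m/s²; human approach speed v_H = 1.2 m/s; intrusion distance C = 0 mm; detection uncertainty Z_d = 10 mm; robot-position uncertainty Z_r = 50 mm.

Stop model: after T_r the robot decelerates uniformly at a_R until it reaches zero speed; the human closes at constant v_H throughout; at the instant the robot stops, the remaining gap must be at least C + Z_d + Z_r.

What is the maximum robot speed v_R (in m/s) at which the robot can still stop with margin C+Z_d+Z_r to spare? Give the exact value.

at the boundary: (1/5)·v² + (17/25)·v + (-2813/2000) = 0
  disc = (17/25)² − 4·(1/5)·(-2813/2000) = 3969/2500 ; √disc = 63/50
  v_R = (−(17/25) + 63/50) / (2·(1/5)) = 29/20 m/s
check:
stop time T_s = (29/20)/(5/2) = 0.5800 s
robot in T_r: 1.4500·0.2000 = 0.2900 m
robot under decel: 1.4500²/(2·2.5000) = 0.4205 m
person approaches 1.2000·(0.2000+0.5800) = 0.9360 m
margins: 0.0000+0.0100+0.0500 = 0.0600 m
sum ≈ 0.2900+0.4205+0.9360+0.0600 ≈ 1.7065 m = S ✓

v_R_max = 29/20 m/s = 1.4500 m/s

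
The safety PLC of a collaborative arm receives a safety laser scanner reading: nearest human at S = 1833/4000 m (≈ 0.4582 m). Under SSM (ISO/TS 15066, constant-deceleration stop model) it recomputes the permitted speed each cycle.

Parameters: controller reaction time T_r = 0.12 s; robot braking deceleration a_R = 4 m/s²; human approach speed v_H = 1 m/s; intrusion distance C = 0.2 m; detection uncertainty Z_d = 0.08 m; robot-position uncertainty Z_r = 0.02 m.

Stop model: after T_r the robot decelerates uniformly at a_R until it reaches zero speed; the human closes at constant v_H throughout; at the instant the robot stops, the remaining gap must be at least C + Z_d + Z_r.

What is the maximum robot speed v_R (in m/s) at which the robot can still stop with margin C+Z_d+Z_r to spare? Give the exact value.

v_R_max = 1/10 m/s = 0.1000 m/s

collect terms ⇒ (1/8)·v_R² + (37/100)·v_R + (-153/4000) = 0
  disc = (37/100)² − 4·(1/8)·(-153/4000) = 6241/40000 ; √disc = 79/200
  v_R = (−(37/100) + 79/200) / (2·(1/8)) = 1/10 m/s
check:
stop time T_s = (1/10)/4 = 0.0250 s
reaction-phase robot travel = 0.1000·0.1200 = 0.0120 m
braking distance = 0.1000²/(2·4.0000) = 0.0013 m
human closes 1.0000·0.1450 = 0.1450 m
residual clearance needed = 0.2000+0.0800+0.0200 = 0.3000 m
sum ≈ 0.0120+0.0013+0.1450+0.3000 ≈ 0.4582 m = S ✓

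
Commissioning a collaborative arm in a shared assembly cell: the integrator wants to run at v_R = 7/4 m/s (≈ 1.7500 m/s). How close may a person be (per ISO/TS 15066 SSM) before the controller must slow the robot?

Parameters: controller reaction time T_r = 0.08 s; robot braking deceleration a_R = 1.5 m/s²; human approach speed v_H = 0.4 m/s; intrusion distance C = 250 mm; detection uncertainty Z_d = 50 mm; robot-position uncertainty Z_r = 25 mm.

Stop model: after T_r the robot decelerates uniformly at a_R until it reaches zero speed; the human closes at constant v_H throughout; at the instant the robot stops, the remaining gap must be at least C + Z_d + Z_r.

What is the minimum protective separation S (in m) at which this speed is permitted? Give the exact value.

S_min = 3969/2000 m = 1.9845 m

braking lasts T_s = (7/4)/(3/2) = 1.1667 s
robot in T_r: 1.7500·0.0800 = 0.1400 m
robot under decel: 1.7500²/(2·1.5000) = 1.0208 m
person approaches 0.4000·(0.0800+1.1667) = 0.4987 m
residual clearance needed = 0.2500+0.0500+0.0250 = 0.3250 m
S_min ≈ 0.1400+1.0208+0.4987+0.3250  ⇒  S_min = 3969/2000 m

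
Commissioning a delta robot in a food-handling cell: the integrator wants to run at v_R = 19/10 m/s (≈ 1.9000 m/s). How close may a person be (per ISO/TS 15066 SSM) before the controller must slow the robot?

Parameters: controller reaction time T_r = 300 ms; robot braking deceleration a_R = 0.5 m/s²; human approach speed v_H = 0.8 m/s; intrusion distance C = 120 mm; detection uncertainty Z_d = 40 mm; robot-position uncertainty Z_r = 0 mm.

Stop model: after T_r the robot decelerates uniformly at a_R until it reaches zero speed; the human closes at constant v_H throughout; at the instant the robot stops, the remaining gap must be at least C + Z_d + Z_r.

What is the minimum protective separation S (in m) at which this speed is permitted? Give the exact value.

S_min = 381/50 m = 7.6200 m

braking lasts T_s = (19/10)/(1/2) = 3.8000 s
robot covers v_R·T_r = 1.9000·0.3000 = 0.5700 m before braking
robot under decel: 1.9000²/(2·0.5000) = 3.6100 m
human over T_r+T_s: 0.8000·(0.3000+3.8000) = 3.2800 m
margins: 0.1200+0.0400+0.0000 = 0.1600 m
S_min ≈ 0.5700+3.6100+3.2800+0.1600  ⇒  S_min = 381/50 m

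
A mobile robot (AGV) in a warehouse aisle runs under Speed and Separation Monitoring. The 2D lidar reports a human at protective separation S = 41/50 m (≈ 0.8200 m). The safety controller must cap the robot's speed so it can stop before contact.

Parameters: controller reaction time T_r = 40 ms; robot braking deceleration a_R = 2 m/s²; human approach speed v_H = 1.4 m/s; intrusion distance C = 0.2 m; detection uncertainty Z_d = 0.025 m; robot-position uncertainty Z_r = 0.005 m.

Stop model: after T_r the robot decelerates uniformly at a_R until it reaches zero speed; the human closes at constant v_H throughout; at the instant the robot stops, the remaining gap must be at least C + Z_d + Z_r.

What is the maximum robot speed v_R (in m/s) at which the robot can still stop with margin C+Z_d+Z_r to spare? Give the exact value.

v_R_max = 3/5 m/s = 0.6000 m/s

collect terms ⇒ (1/4)·v_R² + (37/50)·v_R + (-267/500) = 0
  disc = (37/50)² − 4·(1/4)·(-267/500) = 676/625 ; √disc = 26/25
  v_R = (−(37/50) + 26/25) / (2·(1/4)) = 3/5 m/s
check:
stop time T_s = (3/5)/2 = 0.3000 s
reaction-phase robot travel = 0.6000·0.0400 = 0.0240 m
robot covers 0.6000·0.3000 − ½·2.0000·0.3000² = 0.0900 m while stopping
person approaches 1.4000·(0.0400+0.3000) = 0.4760 m
margins: 0.2000+0.0250+0.0050 = 0.2300 m
sum ≈ 0.0240+0.0900+0.4760+0.2300 ≈ 0.8200 m = S ✓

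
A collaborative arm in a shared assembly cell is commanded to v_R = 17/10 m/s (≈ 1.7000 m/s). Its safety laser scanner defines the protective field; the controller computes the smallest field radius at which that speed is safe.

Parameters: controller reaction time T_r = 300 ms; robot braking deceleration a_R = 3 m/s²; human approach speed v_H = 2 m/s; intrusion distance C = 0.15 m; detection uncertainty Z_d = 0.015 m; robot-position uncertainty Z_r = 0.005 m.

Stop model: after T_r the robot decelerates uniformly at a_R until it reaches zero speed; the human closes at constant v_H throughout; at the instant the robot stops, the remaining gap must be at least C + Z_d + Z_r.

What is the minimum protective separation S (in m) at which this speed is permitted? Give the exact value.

T_s = v_R/a_R = (17/10)/3 = 0.5667 s
robot covers v_R·T_r = 1.7000·0.3000 = 0.5100 m before braking
robot covers 1.7000·0.5667 − ½·3.0000·0.5667² = 0.4817 m while stopping
person approaches 2.0000·(0.3000+0.5667) = 1.7333 m
residual clearance needed = 0.1500+0.0150+0.0050 = 0.1700 m
S_min ≈ 0.5100+0.4817+1.7333+0.1700  ⇒  S_min = 579/200 m

S_min = 579/200 m = 2.8950 m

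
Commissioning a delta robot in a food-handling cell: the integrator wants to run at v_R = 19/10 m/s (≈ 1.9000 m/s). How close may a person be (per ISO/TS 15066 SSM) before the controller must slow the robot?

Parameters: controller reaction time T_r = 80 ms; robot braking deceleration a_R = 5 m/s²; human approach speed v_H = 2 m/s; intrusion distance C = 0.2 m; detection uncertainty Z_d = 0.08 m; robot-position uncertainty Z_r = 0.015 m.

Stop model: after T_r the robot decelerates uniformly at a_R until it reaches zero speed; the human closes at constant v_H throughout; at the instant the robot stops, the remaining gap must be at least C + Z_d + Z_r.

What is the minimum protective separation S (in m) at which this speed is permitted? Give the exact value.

braking lasts T_s = (19/10)/5 = 0.3800 s
reaction-phase robot travel = 1.9000·0.0800 = 0.1520 m
braking distance = 1.9000²/(2·5.0000) = 0.3610 m
person approaches 2.0000·(0.0800+0.3800) = 0.9200 m
margins: 0.2000+0.0800+0.0150 = 0.2950 m
S_min ≈ 0.1520+0.3610+0.9200+0.2950  ⇒  S_min = 216/125 m

S_min = 216/125 m = 1.7280 m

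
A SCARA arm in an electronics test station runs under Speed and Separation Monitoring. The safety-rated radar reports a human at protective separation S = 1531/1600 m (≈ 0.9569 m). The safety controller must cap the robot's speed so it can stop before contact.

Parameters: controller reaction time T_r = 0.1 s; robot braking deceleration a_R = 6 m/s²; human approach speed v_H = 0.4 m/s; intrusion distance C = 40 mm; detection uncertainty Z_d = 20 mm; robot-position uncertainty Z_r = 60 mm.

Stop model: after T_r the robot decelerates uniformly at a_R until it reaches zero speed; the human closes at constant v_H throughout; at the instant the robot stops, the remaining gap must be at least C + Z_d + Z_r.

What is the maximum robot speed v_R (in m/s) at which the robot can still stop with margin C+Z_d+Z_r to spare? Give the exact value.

collect terms ⇒ (1/12)·v_R² + (1/6)·v_R + (-51/64) = 0
  disc = (1/6)² − 4·(1/12)·(-51/64) = 169/576 ; √disc = 13/24
  v_R = (−(1/6) + 13/24) / (2·(1/12)) = 9/4 m/s
check:
T_s = v_R/a_R = (9/4)/6 = 0.3750 s
robot covers v_R·T_r = 2.2500·0.1000 = 0.2250 m before braking
robot covers 2.2500·0.3750 − ½·6.0000·0.3750² = 0.4219 m while stopping
human over T_r+T_s: 0.4000·(0.1000+0.3750) = 0.1900 m
residual clearance needed = 0.0400+0.0200+0.0600 = 0.1200 m
sum ≈ 0.2250+0.4219+0.1900+0.1200 ≈ 0.9569 m = S ✓

v_R_max = 9/4 m/s = 2.2500 m/s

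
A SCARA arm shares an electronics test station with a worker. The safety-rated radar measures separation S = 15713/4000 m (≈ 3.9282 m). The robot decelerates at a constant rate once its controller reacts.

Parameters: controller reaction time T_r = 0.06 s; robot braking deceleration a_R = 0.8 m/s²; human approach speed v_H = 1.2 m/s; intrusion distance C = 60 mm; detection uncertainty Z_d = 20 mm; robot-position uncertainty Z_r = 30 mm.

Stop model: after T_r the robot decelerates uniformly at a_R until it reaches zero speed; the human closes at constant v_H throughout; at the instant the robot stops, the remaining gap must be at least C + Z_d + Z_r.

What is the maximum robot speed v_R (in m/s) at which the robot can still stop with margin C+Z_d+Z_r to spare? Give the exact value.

v_R_max = 3/2 m/s = 1.5000 m/s

at the boundary: (5/8)·v² + (39/25)·v + (-2997/800) = 0
  disc = (39/25)² − 4·(5/8)·(-2997/800) = 471969/40000 ; √disc = 687/200
  v_R = (−(39/25) + 687/200) / (2·(5/8)) = 3/2 m/s
check:
stop time T_s = (3/2)/(4/5) = 1.8750 s
robot in T_r: 1.5000·0.0600 = 0.0900 m
robot covers 1.5000·1.8750 − ½·0.8000·1.8750² = 1.4062 m while stopping
human closes 1.2000·1.9350 = 2.3220 m
C+Z_d+Z_r = 0.0600+0.0200+0.0300 = 0.1100 m
sum ≈ 0.0900+1.4062+2.3220+0.1100 ≈ 3.9282 m = S ✓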